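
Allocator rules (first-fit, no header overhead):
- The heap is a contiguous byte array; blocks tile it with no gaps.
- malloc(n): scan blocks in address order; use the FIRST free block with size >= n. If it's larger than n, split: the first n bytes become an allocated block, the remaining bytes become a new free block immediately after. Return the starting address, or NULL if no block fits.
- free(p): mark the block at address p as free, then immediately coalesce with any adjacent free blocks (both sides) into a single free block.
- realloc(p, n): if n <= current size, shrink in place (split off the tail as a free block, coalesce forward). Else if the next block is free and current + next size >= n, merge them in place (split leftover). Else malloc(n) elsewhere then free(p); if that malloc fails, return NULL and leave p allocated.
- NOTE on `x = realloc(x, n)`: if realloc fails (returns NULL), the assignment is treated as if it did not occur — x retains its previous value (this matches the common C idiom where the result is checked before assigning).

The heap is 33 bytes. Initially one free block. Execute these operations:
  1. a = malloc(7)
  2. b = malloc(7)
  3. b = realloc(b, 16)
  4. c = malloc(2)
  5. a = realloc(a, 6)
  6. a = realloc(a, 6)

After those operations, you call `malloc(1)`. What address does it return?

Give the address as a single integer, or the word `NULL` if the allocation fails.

Op 1: a = malloc(7) -> a = 0; heap: [0-6 ALLOC][7-32 FREE]
Op 2: b = malloc(7) -> b = 7; heap: [0-6 ALLOC][7-13 ALLOC][14-32 FREE]
Op 3: b = realloc(b, 16) -> b = 7; heap: [0-6 ALLOC][7-22 ALLOC][23-32 FREE]
Op 4: c = malloc(2) -> c = 23; heap: [0-6 ALLOC][7-22 ALLOC][23-24 ALLOC][25-32 FREE]
Op 5: a = realloc(a, 6) -> a = 0; heap: [0-5 ALLOC][6-6 FREE][7-22 ALLOC][23-24 ALLOC][25-32 FREE]
Op 6: a = realloc(a, 6) -> a = 0; heap: [0-5 ALLOC][6-6 FREE][7-22 ALLOC][23-24 ALLOC][25-32 FREE]
malloc(1): first-fit scan over [0-5 ALLOC][6-6 FREE][7-22 ALLOC][23-24 ALLOC][25-32 FREE] -> 6

Answer: 6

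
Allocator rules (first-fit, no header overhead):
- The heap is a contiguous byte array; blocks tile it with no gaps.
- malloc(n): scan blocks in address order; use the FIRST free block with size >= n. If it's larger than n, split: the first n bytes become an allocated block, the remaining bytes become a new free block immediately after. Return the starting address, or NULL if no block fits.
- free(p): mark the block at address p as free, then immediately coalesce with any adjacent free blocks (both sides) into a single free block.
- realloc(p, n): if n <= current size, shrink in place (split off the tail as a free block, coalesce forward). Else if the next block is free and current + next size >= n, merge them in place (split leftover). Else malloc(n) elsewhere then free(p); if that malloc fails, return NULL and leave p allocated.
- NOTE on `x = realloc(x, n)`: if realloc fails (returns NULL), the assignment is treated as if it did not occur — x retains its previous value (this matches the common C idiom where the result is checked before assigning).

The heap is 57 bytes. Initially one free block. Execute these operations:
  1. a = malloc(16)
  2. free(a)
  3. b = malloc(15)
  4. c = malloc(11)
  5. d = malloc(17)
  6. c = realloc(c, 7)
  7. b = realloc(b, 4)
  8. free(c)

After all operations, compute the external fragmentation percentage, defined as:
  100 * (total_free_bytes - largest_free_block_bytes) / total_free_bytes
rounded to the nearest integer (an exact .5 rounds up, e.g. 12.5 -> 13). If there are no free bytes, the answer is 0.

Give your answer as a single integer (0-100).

Op 1: a = malloc(16) -> a = 0; heap: [0-15 ALLOC][16-56 FREE]
Op 2: free(a) -> (freed a); heap: [0-56 FREE]
Op 3: b = malloc(15) -> b = 0; heap: [0-14 ALLOC][15-56 FREE]
Op 4: c = malloc(11) -> c = 15; heap: [0-14 ALLOC][15-25 ALLOC][26-56 FREE]
Op 5: d = malloc(17) -> d = 26; heap: [0-14 ALLOC][15-25 ALLOC][26-42 ALLOC][43-56 FREE]
Op 6: c = realloc(c, 7) -> c = 15; heap: [0-14 ALLOC][15-21 ALLOC][22-25 FREE][26-42 ALLOC][43-56 FREE]
Op 7: b = realloc(b, 4) -> b = 0; heap: [0-3 ALLOC][4-14 FREE][15-21 ALLOC][22-25 FREE][26-42 ALLOC][43-56 FREE]
Op 8: free(c) -> (freed c); heap: [0-3 ALLOC][4-25 FREE][26-42 ALLOC][43-56 FREE]
Free blocks: [22 14] total_free=36 largest=22 -> 100*(36-22)/36 = 1400/36 ≈ 38.889 -> rounds to 39

Answer: 39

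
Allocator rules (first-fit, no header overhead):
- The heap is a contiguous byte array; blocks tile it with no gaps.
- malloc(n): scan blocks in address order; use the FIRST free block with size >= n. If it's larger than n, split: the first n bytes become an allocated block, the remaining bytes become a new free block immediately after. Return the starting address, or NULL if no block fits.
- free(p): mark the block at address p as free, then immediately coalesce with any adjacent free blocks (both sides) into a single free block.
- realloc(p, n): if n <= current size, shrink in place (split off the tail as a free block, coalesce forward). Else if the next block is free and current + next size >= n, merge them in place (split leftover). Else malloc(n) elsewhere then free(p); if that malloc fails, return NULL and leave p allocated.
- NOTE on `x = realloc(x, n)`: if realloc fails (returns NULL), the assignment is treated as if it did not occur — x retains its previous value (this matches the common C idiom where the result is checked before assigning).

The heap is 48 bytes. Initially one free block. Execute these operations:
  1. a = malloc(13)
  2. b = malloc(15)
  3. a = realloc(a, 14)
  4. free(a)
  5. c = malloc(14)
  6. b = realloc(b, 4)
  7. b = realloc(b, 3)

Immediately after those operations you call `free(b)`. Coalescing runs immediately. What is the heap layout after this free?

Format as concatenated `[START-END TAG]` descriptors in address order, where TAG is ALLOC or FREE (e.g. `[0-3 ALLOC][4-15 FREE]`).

Answer: [0-27 FREE][28-41 ALLOC][42-47 FREE]

Derivation:
Op 1: a = malloc(13) -> a = 0; heap: [0-12 ALLOC][13-47 FREE]
Op 2: b = malloc(15) -> b = 13; heap: [0-12 ALLOC][13-27 ALLOC][28-47 FREE]
Op 3: a = realloc(a, 14) -> a = 28; heap: [0-12 FREE][13-27 ALLOC][28-41 ALLOC][42-47 FREE]
Op 4: free(a) -> (freed a); heap: [0-12 FREE][13-27 ALLOC][28-47 FREE]
Op 5: c = malloc(14) -> c = 28; heap: [0-12 FREE][13-27 ALLOC][28-41 ALLOC][42-47 FREE]
Op 6: b = realloc(b, 4) -> b = 13; heap: [0-12 FREE][13-16 ALLOC][17-27 FREE][28-41 ALLOC][42-47 FREE]
Op 7: b = realloc(b, 3) -> b = 13; heap: [0-12 FREE][13-15 ALLOC][16-27 FREE][28-41 ALLOC][42-47 FREE]
free(b): b = 13 -> block [13-15 ALLOC]; mark free, coalesce with adjacent free neighbors -> [0-27 FREE][28-41 ALLOC][42-47 FREE]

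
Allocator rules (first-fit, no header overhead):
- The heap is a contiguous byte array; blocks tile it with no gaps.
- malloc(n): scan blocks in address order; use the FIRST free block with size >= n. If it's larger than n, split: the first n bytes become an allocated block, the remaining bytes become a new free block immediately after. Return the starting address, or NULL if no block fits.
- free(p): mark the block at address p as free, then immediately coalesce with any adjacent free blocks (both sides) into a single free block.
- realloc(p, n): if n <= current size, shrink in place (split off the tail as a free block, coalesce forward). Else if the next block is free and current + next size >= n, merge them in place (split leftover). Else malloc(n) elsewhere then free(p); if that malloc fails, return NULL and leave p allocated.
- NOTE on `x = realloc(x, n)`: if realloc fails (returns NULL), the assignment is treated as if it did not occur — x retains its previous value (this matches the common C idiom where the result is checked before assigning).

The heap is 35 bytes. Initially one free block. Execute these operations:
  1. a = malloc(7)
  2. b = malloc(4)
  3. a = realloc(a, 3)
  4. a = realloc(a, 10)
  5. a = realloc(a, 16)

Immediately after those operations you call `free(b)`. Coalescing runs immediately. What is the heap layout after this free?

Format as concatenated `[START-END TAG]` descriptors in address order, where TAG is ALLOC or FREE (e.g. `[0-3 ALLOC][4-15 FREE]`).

Op 1: a = malloc(7) -> a = 0; heap: [0-6 ALLOC][7-34 FREE]
Op 2: b = malloc(4) -> b = 7; heap: [0-6 ALLOC][7-10 ALLOC][11-34 FREE]
Op 3: a = realloc(a, 3) -> a = 0; heap: [0-2 ALLOC][3-6 FREE][7-10 ALLOC][11-34 FREE]
Op 4: a = realloc(a, 10) -> a = 11; heap: [0-6 FREE][7-10 ALLOC][11-20 ALLOC][21-34 FREE]
Op 5: a = realloc(a, 16) -> a = 11; heap: [0-6 FREE][7-10 ALLOC][11-26 ALLOC][27-34 FREE]
free(b): b = 7 -> block [7-10 ALLOC]; mark free, coalesce with adjacent free neighbors -> [0-10 FREE][11-26 ALLOC][27-34 FREE]

Answer: [0-10 FREE][11-26 ALLOC][27-34 FREE]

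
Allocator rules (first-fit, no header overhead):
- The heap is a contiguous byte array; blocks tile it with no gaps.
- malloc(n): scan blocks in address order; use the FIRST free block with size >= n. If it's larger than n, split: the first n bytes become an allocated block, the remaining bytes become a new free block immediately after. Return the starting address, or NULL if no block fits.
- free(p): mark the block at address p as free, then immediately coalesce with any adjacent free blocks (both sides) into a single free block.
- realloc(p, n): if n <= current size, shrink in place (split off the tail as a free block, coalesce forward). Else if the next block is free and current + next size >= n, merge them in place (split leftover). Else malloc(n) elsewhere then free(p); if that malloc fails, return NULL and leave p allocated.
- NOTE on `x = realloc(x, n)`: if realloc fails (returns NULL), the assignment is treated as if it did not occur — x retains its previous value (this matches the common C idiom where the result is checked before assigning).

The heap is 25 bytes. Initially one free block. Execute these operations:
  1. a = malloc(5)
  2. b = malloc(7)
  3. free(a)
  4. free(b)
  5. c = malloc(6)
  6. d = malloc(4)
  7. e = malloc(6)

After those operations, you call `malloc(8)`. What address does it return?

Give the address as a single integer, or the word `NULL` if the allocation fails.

Answer: 16

Derivation:
Op 1: a = malloc(5) -> a = 0; heap: [0-4 ALLOC][5-24 FREE]
Op 2: b = malloc(7) -> b = 5; heap: [0-4 ALLOC][5-11 ALLOC][12-24 FREE]
Op 3: free(a) -> (freed a); heap: [0-4 FREE][5-11 ALLOC][12-24 FREE]
Op 4: free(b) -> (freed b); heap: [0-24 FREE]
Op 5: c = malloc(6) -> c = 0; heap: [0-5 ALLOC][6-24 FREE]
Op 6: d = malloc(4) -> d = 6; heap: [0-5 ALLOC][6-9 ALLOC][10-24 FREE]
Op 7: e = malloc(6) -> e = 10; heap: [0-5 ALLOC][6-9 ALLOC][10-15 ALLOC][16-24 FREE]
malloc(8): first-fit scan over [0-5 ALLOC][6-9 ALLOC][10-15 ALLOC][16-24 FREE] -> 16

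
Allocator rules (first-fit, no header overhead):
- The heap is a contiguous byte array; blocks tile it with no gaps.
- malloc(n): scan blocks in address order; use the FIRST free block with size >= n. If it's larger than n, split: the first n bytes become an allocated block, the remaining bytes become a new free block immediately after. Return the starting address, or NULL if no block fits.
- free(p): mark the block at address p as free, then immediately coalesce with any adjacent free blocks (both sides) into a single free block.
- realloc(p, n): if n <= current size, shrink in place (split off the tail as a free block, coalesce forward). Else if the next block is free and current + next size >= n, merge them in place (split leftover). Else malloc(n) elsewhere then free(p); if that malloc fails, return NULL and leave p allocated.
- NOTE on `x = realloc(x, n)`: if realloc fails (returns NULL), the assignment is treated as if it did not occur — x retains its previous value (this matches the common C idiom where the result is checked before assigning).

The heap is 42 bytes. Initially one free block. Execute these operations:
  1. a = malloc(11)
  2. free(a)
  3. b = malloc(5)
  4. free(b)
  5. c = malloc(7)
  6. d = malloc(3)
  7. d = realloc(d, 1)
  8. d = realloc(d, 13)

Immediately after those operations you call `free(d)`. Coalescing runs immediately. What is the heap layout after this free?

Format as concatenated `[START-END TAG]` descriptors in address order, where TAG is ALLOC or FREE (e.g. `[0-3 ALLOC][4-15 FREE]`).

Answer: [0-6 ALLOC][7-41 FREE]

Derivation:
Op 1: a = malloc(11) -> a = 0; heap: [0-10 ALLOC][11-41 FREE]
Op 2: free(a) -> (freed a); heap: [0-41 FREE]
Op 3: b = malloc(5) -> b = 0; heap: [0-4 ALLOC][5-41 FREE]
Op 4: free(b) -> (freed b); heap: [0-41 FREE]
Op 5: c = malloc(7) -> c = 0; heap: [0-6 ALLOC][7-41 FREE]
Op 6: d = malloc(3) -> d = 7; heap: [0-6 ALLOC][7-9 ALLOC][10-41 FREE]
Op 7: d = realloc(d, 1) -> d = 7; heap: [0-6 ALLOC][7-7 ALLOC][8-41 FREE]
Op 8: d = realloc(d, 13) -> d = 7; heap: [0-6 ALLOC][7-19 ALLOC][20-41 FREE]
free(d): d = 7 -> block [7-19 ALLOC]; mark free, coalesce with adjacent free neighbors -> [0-6 ALLOC][7-41 FREE]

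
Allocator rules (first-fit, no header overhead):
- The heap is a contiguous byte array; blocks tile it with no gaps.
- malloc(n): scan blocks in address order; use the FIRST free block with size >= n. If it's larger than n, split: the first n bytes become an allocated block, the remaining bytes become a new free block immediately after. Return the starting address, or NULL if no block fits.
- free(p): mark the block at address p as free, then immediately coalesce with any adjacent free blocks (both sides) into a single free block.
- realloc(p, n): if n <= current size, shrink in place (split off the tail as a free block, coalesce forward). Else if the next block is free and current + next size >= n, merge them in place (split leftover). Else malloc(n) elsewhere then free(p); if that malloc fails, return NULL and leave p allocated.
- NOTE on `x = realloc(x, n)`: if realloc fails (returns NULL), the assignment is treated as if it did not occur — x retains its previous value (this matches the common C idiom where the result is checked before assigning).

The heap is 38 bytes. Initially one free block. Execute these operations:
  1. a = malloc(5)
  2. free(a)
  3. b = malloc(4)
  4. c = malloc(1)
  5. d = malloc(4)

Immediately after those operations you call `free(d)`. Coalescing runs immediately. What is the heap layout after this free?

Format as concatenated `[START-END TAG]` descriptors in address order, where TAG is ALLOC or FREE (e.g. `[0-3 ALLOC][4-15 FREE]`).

Answer: [0-3 ALLOC][4-4 ALLOC][5-37 FREE]

Derivation:
Op 1: a = malloc(5) -> a = 0; heap: [0-4 ALLOC][5-37 FREE]
Op 2: free(a) -> (freed a); heap: [0-37 FREE]
Op 3: b = malloc(4) -> b = 0; heap: [0-3 ALLOC][4-37 FREE]
Op 4: c = malloc(1) -> c = 4; heap: [0-3 ALLOC][4-4 ALLOC][5-37 FREE]
Op 5: d = malloc(4) -> d = 5; heap: [0-3 ALLOC][4-4 ALLOC][5-8 ALLOC][9-37 FREE]
free(d): d = 5 -> block [5-8 ALLOC]; mark free, coalesce with adjacent free neighbors -> [0-3 ALLOC][4-4 ALLOC][5-37 FREE]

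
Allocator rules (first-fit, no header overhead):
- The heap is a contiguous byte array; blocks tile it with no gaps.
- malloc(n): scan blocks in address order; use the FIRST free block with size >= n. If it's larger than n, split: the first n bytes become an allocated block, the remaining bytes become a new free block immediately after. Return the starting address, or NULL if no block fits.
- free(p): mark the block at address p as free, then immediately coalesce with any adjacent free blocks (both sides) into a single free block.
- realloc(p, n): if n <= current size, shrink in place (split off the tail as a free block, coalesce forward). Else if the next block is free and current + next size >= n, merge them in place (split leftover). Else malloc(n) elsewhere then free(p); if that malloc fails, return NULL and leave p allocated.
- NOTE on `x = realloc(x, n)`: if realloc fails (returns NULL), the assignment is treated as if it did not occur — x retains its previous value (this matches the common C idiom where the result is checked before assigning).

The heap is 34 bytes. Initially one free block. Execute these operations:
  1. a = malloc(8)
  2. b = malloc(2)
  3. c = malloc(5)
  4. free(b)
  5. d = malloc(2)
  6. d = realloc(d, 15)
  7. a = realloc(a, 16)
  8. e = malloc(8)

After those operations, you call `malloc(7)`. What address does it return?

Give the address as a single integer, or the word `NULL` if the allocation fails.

Op 1: a = malloc(8) -> a = 0; heap: [0-7 ALLOC][8-33 FREE]
Op 2: b = malloc(2) -> b = 8; heap: [0-7 ALLOC][8-9 ALLOC][10-33 FREE]
Op 3: c = malloc(5) -> c = 10; heap: [0-7 ALLOC][8-9 ALLOC][10-14 ALLOC][15-33 FREE]
Op 4: free(b) -> (freed b); heap: [0-7 ALLOC][8-9 FREE][10-14 ALLOC][15-33 FREE]
Op 5: d = malloc(2) -> d = 8; heap: [0-7 ALLOC][8-9 ALLOC][10-14 ALLOC][15-33 FREE]
Op 6: d = realloc(d, 15) -> d = 15; heap: [0-7 ALLOC][8-9 FREE][10-14 ALLOC][15-29 ALLOC][30-33 FREE]
Op 7: a = realloc(a, 16) -> NULL (a unchanged); heap: [0-7 ALLOC][8-9 FREE][10-14 ALLOC][15-29 ALLOC][30-33 FREE]
Op 8: e = malloc(8) -> e = NULL; heap: [0-7 ALLOC][8-9 FREE][10-14 ALLOC][15-29 ALLOC][30-33 FREE]
malloc(7): first-fit scan over [0-7 ALLOC][8-9 FREE][10-14 ALLOC][15-29 ALLOC][30-33 FREE] -> NULL

Answer: NULL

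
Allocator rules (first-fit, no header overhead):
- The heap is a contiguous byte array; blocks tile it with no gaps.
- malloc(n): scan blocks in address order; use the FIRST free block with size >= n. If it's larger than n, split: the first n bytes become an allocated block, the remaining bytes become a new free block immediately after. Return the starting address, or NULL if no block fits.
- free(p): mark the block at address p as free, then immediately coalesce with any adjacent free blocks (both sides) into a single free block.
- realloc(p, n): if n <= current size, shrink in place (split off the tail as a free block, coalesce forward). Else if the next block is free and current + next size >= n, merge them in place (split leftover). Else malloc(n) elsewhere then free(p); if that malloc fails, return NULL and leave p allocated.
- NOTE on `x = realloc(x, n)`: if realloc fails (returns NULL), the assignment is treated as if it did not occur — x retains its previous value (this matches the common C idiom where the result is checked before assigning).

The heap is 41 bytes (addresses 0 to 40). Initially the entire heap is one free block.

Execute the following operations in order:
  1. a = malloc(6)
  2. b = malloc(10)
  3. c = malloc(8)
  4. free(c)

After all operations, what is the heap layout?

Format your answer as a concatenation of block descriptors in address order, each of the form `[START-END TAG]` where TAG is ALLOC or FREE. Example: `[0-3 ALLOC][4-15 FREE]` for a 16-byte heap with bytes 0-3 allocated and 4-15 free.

Op 1: a = malloc(6) -> a = 0; heap: [0-5 ALLOC][6-40 FREE]
Op 2: b = malloc(10) -> b = 6; heap: [0-5 ALLOC][6-15 ALLOC][16-40 FREE]
Op 3: c = malloc(8) -> c = 16; heap: [0-5 ALLOC][6-15 ALLOC][16-23 ALLOC][24-40 FREE]
Op 4: free(c) -> (freed c); heap: [0-5 ALLOC][6-15 ALLOC][16-40 FREE]

Answer: [0-5 ALLOC][6-15 ALLOC][16-40 FREE]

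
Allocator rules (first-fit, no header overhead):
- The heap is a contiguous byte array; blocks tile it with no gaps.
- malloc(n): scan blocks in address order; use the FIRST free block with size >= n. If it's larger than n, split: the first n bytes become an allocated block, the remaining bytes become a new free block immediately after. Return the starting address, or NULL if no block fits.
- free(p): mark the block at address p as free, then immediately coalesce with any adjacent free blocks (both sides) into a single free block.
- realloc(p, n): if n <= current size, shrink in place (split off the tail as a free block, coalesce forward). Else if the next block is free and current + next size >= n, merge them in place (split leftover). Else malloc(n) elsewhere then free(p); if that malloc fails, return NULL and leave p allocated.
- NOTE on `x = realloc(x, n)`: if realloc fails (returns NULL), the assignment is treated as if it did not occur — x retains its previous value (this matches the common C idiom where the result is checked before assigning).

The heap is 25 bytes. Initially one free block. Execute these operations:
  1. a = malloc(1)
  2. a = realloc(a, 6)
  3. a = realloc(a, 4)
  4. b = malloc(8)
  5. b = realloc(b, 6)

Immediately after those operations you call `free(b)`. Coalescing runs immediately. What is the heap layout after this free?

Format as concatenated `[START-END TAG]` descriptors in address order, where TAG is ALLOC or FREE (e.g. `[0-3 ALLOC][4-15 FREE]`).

Answer: [0-3 ALLOC][4-24 FREE]

Derivation:
Op 1: a = malloc(1) -> a = 0; heap: [0-0 ALLOC][1-24 FREE]
Op 2: a = realloc(a, 6) -> a = 0; heap: [0-5 ALLOC][6-24 FREE]
Op 3: a = realloc(a, 4) -> a = 0; heap: [0-3 ALLOC][4-24 FREE]
Op 4: b = malloc(8) -> b = 4; heap: [0-3 ALLOC][4-11 ALLOC][12-24 FREE]
Op 5: b = realloc(b, 6) -> b = 4; heap: [0-3 ALLOC][4-9 ALLOC][10-24 FREE]
free(b): b = 4 -> block [4-9 ALLOC]; mark free, coalesce with adjacent free neighbors -> [0-3 ALLOC][4-24 FREE]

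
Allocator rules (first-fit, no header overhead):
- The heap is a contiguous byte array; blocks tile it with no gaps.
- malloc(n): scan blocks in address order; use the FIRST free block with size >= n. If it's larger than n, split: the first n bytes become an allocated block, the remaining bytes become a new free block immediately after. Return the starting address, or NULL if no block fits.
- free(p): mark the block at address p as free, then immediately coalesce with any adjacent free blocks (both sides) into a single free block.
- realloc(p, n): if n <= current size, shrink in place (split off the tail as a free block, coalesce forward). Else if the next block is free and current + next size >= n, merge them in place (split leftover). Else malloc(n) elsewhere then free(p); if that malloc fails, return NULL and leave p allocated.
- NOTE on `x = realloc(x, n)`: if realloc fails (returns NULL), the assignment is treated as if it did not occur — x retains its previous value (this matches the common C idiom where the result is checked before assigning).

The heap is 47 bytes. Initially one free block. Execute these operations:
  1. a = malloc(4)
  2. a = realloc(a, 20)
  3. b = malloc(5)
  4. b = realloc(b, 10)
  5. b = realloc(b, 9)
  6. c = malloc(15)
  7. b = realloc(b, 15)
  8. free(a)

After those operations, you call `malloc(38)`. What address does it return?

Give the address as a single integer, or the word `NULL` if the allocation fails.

Op 1: a = malloc(4) -> a = 0; heap: [0-3 ALLOC][4-46 FREE]
Op 2: a = realloc(a, 20) -> a = 0; heap: [0-19 ALLOC][20-46 FREE]
Op 3: b = malloc(5) -> b = 20; heap: [0-19 ALLOC][20-24 ALLOC][25-46 FREE]
Op 4: b = realloc(b, 10) -> b = 20; heap: [0-19 ALLOC][20-29 ALLOC][30-46 FREE]
Op 5: b = realloc(b, 9) -> b = 20; heap: [0-19 ALLOC][20-28 ALLOC][29-46 FREE]
Op 6: c = malloc(15) -> c = 29; heap: [0-19 ALLOC][20-28 ALLOC][29-43 ALLOC][44-46 FREE]
Op 7: b = realloc(b, 15) -> NULL (b unchanged); heap: [0-19 ALLOC][20-28 ALLOC][29-43 ALLOC][44-46 FREE]
Op 8: free(a) -> (freed a); heap: [0-19 FREE][20-28 ALLOC][29-43 ALLOC][44-46 FREE]
malloc(38): first-fit scan over [0-19 FREE][20-28 ALLOC][29-43 ALLOC][44-46 FREE] -> NULL

Answer: NULL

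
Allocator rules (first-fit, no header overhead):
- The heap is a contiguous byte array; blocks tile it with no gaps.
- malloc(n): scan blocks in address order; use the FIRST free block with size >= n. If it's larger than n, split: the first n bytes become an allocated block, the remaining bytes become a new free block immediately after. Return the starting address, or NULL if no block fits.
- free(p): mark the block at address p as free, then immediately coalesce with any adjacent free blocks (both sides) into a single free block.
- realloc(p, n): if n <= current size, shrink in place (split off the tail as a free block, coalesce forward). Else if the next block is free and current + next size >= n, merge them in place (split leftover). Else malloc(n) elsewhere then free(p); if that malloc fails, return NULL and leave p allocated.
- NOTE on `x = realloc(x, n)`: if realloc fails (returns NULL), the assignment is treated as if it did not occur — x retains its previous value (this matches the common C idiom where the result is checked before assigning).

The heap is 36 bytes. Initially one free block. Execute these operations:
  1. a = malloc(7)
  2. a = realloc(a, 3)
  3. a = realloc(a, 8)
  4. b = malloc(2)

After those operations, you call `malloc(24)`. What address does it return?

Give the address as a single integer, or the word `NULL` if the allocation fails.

Op 1: a = malloc(7) -> a = 0; heap: [0-6 ALLOC][7-35 FREE]
Op 2: a = realloc(a, 3) -> a = 0; heap: [0-2 ALLOC][3-35 FREE]
Op 3: a = realloc(a, 8) -> a = 0; heap: [0-7 ALLOC][8-35 FREE]
Op 4: b = malloc(2) -> b = 8; heap: [0-7 ALLOC][8-9 ALLOC][10-35 FREE]
malloc(24): first-fit scan over [0-7 ALLOC][8-9 ALLOC][10-35 FREE] -> 10

Answer: 10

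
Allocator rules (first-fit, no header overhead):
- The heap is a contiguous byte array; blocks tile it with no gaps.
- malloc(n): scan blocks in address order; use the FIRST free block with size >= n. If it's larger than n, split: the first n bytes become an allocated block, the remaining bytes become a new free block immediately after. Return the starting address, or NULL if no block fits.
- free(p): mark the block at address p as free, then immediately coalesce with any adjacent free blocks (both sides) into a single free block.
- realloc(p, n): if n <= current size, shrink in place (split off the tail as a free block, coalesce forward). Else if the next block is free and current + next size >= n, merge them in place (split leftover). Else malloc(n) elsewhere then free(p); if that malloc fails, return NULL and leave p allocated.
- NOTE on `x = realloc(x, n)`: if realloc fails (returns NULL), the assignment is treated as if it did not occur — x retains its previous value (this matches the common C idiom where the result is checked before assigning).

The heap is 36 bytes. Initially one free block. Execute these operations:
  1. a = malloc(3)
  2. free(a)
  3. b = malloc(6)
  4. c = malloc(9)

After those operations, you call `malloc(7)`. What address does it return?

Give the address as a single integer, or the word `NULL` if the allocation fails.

Op 1: a = malloc(3) -> a = 0; heap: [0-2 ALLOC][3-35 FREE]
Op 2: free(a) -> (freed a); heap: [0-35 FREE]
Op 3: b = malloc(6) -> b = 0; heap: [0-5 ALLOC][6-35 FREE]
Op 4: c = malloc(9) -> c = 6; heap: [0-5 ALLOC][6-14 ALLOC][15-35 FREE]
malloc(7): first-fit scan over [0-5 ALLOC][6-14 ALLOC][15-35 FREE] -> 15

Answer: 15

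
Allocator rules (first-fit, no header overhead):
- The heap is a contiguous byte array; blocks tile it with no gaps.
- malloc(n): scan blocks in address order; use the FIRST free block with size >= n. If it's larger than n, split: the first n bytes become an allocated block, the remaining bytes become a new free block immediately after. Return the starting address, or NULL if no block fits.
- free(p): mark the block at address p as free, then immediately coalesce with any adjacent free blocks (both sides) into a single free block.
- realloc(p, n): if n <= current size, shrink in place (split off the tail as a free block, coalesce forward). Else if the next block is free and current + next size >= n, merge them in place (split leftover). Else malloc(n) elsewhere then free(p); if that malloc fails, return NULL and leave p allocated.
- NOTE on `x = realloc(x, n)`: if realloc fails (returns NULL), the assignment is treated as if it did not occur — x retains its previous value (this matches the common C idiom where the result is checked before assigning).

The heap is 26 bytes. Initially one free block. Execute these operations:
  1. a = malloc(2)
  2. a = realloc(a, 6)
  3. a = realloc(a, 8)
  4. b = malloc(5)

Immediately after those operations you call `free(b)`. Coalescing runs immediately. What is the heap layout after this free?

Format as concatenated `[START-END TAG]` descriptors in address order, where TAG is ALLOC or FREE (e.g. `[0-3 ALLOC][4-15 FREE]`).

Answer: [0-7 ALLOC][8-25 FREE]

Derivation:
Op 1: a = malloc(2) -> a = 0; heap: [0-1 ALLOC][2-25 FREE]
Op 2: a = realloc(a, 6) -> a = 0; heap: [0-5 ALLOC][6-25 FREE]
Op 3: a = realloc(a, 8) -> a = 0; heap: [0-7 ALLOC][8-25 FREE]
Op 4: b = malloc(5) -> b = 8; heap: [0-7 ALLOC][8-12 ALLOC][13-25 FREE]
free(b): b = 8 -> block [8-12 ALLOC]; mark free, coalesce with adjacent free neighbors -> [0-7 ALLOC][8-25 FREE]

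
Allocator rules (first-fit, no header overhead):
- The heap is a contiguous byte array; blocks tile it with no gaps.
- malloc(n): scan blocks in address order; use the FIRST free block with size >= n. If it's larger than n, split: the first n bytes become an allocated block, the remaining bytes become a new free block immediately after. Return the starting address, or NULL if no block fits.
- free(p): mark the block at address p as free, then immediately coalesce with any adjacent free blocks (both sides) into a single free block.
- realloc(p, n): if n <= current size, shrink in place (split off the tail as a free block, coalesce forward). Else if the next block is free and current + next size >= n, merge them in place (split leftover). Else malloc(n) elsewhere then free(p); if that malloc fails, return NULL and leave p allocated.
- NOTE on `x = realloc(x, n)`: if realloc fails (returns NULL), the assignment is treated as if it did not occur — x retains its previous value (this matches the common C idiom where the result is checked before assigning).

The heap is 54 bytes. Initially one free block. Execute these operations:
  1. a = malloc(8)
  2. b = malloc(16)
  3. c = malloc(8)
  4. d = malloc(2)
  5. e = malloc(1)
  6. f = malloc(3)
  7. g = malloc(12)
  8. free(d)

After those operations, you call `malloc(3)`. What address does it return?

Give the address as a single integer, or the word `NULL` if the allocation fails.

Answer: 50

Derivation:
Op 1: a = malloc(8) -> a = 0; heap: [0-7 ALLOC][8-53 FREE]
Op 2: b = malloc(16) -> b = 8; heap: [0-7 ALLOC][8-23 ALLOC][24-53 FREE]
Op 3: c = malloc(8) -> c = 24; heap: [0-7 ALLOC][8-23 ALLOC][24-31 ALLOC][32-53 FREE]
Op 4: d = malloc(2) -> d = 32; heap: [0-7 ALLOC][8-23 ALLOC][24-31 ALLOC][32-33 ALLOC][34-53 FREE]
Op 5: e = malloc(1) -> e = 34; heap: [0-7 ALLOC][8-23 ALLOC][24-31 ALLOC][32-33 ALLOC][34-34 ALLOC][35-53 FREE]
Op 6: f = malloc(3) -> f = 35; heap: [0-7 ALLOC][8-23 ALLOC][24-31 ALLOC][32-33 ALLOC][34-34 ALLOC][35-37 ALLOC][38-53 FREE]
Op 7: g = malloc(12) -> g = 38; heap: [0-7 ALLOC][8-23 ALLOC][24-31 ALLOC][32-33 ALLOC][34-34 ALLOC][35-37 ALLOC][38-49 ALLOC][50-53 FREE]
Op 8: free(d) -> (freed d); heap: [0-7 ALLOC][8-23 ALLOC][24-31 ALLOC][32-33 FREE][34-34 ALLOC][35-37 ALLOC][38-49 ALLOC][50-53 FREE]
malloc(3): first-fit scan over [0-7 ALLOC][8-23 ALLOC][24-31 ALLOC][32-33 FREE][34-34 ALLOC][35-37 ALLOC][38-49 ALLOC][50-53 FREE] -> 50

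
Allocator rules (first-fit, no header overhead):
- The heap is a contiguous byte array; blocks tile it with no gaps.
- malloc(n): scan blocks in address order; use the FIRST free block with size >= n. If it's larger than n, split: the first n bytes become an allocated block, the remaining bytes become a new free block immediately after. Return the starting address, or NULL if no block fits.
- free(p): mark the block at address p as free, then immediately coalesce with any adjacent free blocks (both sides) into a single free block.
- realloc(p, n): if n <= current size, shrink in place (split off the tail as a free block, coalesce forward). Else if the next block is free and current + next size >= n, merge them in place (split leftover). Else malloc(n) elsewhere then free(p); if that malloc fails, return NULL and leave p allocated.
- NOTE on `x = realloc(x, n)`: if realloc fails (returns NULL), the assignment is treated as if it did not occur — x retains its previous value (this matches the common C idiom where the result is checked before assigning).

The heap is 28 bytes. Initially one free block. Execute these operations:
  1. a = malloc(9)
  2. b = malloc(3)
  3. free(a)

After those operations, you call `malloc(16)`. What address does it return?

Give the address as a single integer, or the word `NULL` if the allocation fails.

Op 1: a = malloc(9) -> a = 0; heap: [0-8 ALLOC][9-27 FREE]
Op 2: b = malloc(3) -> b = 9; heap: [0-8 ALLOC][9-11 ALLOC][12-27 FREE]
Op 3: free(a) -> (freed a); heap: [0-8 FREE][9-11 ALLOC][12-27 FREE]
malloc(16): first-fit scan over [0-8 FREE][9-11 ALLOC][12-27 FREE] -> 12

Answer: 12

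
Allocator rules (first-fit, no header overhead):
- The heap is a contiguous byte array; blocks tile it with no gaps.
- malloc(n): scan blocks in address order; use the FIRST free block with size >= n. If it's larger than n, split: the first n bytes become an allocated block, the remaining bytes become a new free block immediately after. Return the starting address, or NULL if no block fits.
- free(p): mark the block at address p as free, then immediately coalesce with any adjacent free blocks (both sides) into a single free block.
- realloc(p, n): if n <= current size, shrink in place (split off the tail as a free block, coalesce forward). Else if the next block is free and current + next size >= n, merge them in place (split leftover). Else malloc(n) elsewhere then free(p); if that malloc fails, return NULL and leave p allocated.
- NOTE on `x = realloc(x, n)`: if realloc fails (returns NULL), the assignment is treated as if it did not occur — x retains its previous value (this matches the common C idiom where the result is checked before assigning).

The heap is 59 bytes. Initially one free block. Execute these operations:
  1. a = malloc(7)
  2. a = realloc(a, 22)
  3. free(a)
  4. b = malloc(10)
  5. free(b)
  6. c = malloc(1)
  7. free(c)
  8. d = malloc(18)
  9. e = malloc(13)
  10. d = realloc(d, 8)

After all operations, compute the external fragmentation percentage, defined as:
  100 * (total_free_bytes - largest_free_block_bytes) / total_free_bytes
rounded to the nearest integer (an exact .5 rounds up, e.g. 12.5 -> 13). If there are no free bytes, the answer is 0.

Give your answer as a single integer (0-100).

Answer: 26

Derivation:
Op 1: a = malloc(7) -> a = 0; heap: [0-6 ALLOC][7-58 FREE]
Op 2: a = realloc(a, 22) -> a = 0; heap: [0-21 ALLOC][22-58 FREE]
Op 3: free(a) -> (freed a); heap: [0-58 FREE]
Op 4: b = malloc(10) -> b = 0; heap: [0-9 ALLOC][10-58 FREE]
Op 5: free(b) -> (freed b); heap: [0-58 FREE]
Op 6: c = malloc(1) -> c = 0; heap: [0-0 ALLOC][1-58 FREE]
Op 7: free(c) -> (freed c); heap: [0-58 FREE]
Op 8: d = malloc(18) -> d = 0; heap: [0-17 ALLOC][18-58 FREE]
Op 9: e = malloc(13) -> e = 18; heap: [0-17 ALLOC][18-30 ALLOC][31-58 FREE]
Op 10: d = realloc(d, 8) -> d = 0; heap: [0-7 ALLOC][8-17 FREE][18-30 ALLOC][31-58 FREE]
Free blocks: [10 28] total_free=38 largest=28 -> 100*(38-28)/38 = 1000/38 ≈ 26.316 -> rounds to 26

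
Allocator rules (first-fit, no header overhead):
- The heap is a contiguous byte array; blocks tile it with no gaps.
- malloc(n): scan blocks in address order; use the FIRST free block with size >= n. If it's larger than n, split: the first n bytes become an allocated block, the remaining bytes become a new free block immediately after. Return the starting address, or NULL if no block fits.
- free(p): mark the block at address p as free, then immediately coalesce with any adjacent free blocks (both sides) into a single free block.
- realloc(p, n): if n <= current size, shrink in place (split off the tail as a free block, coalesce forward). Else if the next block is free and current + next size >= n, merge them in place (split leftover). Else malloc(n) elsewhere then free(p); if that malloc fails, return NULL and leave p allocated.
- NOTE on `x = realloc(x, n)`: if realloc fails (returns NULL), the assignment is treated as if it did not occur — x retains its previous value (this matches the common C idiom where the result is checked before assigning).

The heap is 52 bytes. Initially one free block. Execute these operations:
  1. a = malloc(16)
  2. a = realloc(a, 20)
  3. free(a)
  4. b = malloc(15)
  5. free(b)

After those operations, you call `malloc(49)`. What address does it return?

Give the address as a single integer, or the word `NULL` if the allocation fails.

Op 1: a = malloc(16) -> a = 0; heap: [0-15 ALLOC][16-51 FREE]
Op 2: a = realloc(a, 20) -> a = 0; heap: [0-19 ALLOC][20-51 FREE]
Op 3: free(a) -> (freed a); heap: [0-51 FREE]
Op 4: b = malloc(15) -> b = 0; heap: [0-14 ALLOC][15-51 FREE]
Op 5: free(b) -> (freed b); heap: [0-51 FREE]
malloc(49): first-fit scan over [0-51 FREE] -> 0

Answer: 0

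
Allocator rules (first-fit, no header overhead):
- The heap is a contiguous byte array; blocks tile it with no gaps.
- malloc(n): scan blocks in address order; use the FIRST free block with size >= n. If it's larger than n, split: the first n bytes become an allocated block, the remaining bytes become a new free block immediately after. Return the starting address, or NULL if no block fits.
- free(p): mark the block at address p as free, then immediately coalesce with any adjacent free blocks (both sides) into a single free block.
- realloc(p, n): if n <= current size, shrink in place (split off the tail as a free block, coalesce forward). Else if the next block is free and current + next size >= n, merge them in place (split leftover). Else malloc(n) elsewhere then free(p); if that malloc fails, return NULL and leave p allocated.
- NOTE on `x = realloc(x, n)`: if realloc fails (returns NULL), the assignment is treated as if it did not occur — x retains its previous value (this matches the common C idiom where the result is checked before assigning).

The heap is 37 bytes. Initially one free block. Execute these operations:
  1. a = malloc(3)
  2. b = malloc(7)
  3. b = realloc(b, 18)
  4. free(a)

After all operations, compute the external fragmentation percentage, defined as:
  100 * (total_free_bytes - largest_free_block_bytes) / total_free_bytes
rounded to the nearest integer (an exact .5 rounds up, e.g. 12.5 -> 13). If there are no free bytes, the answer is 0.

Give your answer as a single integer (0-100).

Answer: 16

Derivation:
Op 1: a = malloc(3) -> a = 0; heap: [0-2 ALLOC][3-36 FREE]
Op 2: b = malloc(7) -> b = 3; heap: [0-2 ALLOC][3-9 ALLOC][10-36 FREE]
Op 3: b = realloc(b, 18) -> b = 3; heap: [0-2 ALLOC][3-20 ALLOC][21-36 FREE]
Op 4: free(a) -> (freed a); heap: [0-2 FREE][3-20 ALLOC][21-36 FREE]
Free blocks: [3 16] total_free=19 largest=16 -> 100*(19-16)/19 = 300/19 ≈ 15.789 -> rounds to 16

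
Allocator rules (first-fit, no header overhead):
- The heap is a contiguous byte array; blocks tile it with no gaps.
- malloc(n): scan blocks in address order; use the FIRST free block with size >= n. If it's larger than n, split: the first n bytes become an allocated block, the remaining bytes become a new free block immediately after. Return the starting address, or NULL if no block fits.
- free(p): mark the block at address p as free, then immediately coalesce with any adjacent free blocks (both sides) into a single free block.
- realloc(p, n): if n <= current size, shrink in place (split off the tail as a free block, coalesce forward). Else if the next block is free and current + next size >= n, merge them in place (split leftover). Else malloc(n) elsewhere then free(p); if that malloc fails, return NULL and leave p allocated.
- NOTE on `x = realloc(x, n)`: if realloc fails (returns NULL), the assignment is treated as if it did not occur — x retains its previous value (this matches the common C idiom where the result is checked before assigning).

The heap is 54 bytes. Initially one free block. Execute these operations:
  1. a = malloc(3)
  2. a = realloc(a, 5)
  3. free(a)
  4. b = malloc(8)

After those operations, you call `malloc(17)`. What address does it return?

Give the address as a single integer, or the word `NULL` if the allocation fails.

Op 1: a = malloc(3) -> a = 0; heap: [0-2 ALLOC][3-53 FREE]
Op 2: a = realloc(a, 5) -> a = 0; heap: [0-4 ALLOC][5-53 FREE]
Op 3: free(a) -> (freed a); heap: [0-53 FREE]
Op 4: b = malloc(8) -> b = 0; heap: [0-7 ALLOC][8-53 FREE]
malloc(17): first-fit scan over [0-7 ALLOC][8-53 FREE] -> 8

Answer: 8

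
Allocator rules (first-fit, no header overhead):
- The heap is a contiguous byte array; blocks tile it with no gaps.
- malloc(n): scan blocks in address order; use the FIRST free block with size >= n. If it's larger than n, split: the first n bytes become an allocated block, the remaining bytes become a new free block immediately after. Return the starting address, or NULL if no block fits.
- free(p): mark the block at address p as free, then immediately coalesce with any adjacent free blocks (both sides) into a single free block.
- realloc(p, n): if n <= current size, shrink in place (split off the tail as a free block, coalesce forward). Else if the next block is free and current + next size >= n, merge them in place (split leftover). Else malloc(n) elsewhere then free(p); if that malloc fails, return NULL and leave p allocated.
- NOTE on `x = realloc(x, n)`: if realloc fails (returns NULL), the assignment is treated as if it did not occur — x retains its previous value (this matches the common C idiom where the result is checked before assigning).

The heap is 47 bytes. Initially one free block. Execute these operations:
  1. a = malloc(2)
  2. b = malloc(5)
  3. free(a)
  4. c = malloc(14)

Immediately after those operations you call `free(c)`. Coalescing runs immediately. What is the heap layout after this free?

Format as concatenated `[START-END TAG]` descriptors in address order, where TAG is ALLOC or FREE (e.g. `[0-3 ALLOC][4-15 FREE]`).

Op 1: a = malloc(2) -> a = 0; heap: [0-1 ALLOC][2-46 FREE]
Op 2: b = malloc(5) -> b = 2; heap: [0-1 ALLOC][2-6 ALLOC][7-46 FREE]
Op 3: free(a) -> (freed a); heap: [0-1 FREE][2-6 ALLOC][7-46 FREE]
Op 4: c = malloc(14) -> c = 7; heap: [0-1 FREE][2-6 ALLOC][7-20 ALLOC][21-46 FREE]
free(c): c = 7 -> block [7-20 ALLOC]; mark free, coalesce with adjacent free neighbors -> [0-1 FREE][2-6 ALLOC][7-46 FREE]

Answer: [0-1 FREE][2-6 ALLOC][7-46 FREE]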